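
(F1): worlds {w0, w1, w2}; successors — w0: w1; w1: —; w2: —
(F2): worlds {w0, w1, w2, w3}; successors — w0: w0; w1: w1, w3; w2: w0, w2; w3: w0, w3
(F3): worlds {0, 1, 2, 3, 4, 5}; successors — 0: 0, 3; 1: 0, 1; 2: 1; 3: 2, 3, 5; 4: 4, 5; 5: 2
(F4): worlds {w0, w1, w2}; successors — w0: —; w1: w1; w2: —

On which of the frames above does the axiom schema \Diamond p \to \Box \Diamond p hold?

This is the axiom for the Euclidean property; its first-order frame correspondent is \forall x \forall y \forall z (Rxy \wedge Rxz \to Ryz).
(F1): fails — Rw0w1 and Rw0w1 but not Rw1w1.
(F2): fails — Rw1w3 and Rw1w1 but not Rw3w1.
(F3): fails — R03 and R00 but not R30.
(F4): ✓.

(F4)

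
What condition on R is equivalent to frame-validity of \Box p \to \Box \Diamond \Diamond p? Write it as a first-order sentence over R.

This is a Sahlqvist (Geach-type) schema ◇^0□^1p → □^1◇^2p.
Minimal-valuation argument: fix x; take any y with xR^0y and any z with xR^1z. Set V(p) to the set of worlds R-reachable from y in exactly 1 step. Then □^1p holds at y, so the antecedent holds at x; validity forces ◇^2p at z, giving a w with zR^2w and yR^1w.
First-order correspondent: \forall x \forall z (xRz \to \exists w (xRw \wedge z R^2 w)).

\forall x \forall z (xRz \to \exists w (xRw \wedge z R^2 w))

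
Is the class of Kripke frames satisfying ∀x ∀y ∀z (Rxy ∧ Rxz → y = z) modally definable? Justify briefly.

Yes — defined by ◇r → □r

Yes: it is partial functionality, defined by the CD schema ◇r → □r.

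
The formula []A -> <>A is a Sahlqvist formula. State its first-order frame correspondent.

seriality

This is the D axiom.
Its frame correspondent is seriality — forall x exists y Rxy.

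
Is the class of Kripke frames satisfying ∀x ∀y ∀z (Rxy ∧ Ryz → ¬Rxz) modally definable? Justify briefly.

Not definable by any modal formula

Any modally definable frame class is closed under surjective bounded morphisms.
The 7-cycle (worlds 0,1,2,3,4,5,6 with 0→1→2→3→4→5→6→0) is intransitive. Mapping every world to a single reflexive point • is a surjective bounded morphism; the reflexive point is not intransitive (R••∧R•• but R••).
Hence intransitivity is not modally definable.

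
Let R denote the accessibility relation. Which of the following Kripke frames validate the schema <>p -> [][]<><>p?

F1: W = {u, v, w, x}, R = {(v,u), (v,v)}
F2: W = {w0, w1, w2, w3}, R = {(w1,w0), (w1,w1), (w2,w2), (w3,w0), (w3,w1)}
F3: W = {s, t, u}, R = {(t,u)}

Frame correspondent (Sahlqvist): forall x forall y forall z ((xRy & x R^2 z) -> exists w (y = w & z R^2 w)) — i.e. a generalized confluence (Geach) condition.
F1: fails — vRu, vR²u but no t with u=t and uR²t.
F2: fails — w1Rw0, w1R²w0 but no w with w0=w and w0R²w.
F3: ✓.
Valid on: F3.

F3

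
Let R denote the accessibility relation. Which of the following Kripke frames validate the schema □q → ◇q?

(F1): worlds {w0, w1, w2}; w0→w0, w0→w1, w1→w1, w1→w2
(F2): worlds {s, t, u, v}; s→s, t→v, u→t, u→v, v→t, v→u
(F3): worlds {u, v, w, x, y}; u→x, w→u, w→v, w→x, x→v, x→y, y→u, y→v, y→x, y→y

(F2)

This is the axiom for seriality; its first-order frame correspondent is ∀x ∃y Rxy.
(F1): fails — world w2 has no successor.
(F2): holds.
(F3): fails — world v has no successor.
Valid on: (F2).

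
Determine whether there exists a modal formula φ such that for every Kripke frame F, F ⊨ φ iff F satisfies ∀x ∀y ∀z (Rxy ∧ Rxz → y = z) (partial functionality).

This is a Sahlqvist condition; the CD axiom ◇q → □q defines it.

Definable; ◇q → □q defines it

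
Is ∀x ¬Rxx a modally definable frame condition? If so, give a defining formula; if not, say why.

No — not modally definable

Any modally definable frame class is closed under surjective bounded morphisms.
The 2-cycle (worlds s,t with s→t→s) is irreflexive, and the map sending every world to a single reflexive point • is a surjective bounded morphism (forth: every edge maps to (•,•); back: every world has a successor). So any modal formula valid on the 2-cycle is also valid on the reflexive point, which is not irreflexive.
Hence irreflexivity is not modally definable.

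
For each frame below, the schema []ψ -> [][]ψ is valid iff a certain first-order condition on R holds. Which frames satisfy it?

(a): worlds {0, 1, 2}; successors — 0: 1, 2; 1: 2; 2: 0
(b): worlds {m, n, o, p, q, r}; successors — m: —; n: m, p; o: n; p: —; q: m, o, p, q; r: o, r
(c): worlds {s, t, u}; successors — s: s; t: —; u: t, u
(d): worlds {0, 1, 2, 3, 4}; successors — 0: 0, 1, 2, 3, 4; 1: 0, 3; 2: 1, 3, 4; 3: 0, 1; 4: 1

(c)

Frame correspondent (Sahlqvist): forall x forall y forall z (Rxy & Ryz -> Rxz) — i.e. transitivity.
(a): fails — R12 and R20 but not R10.
(b): fails — Ron and Rnm but not Rom.
(c): satisfies the condition.
(d): fails — R10 and R02 but not R12.
Valid on: (c).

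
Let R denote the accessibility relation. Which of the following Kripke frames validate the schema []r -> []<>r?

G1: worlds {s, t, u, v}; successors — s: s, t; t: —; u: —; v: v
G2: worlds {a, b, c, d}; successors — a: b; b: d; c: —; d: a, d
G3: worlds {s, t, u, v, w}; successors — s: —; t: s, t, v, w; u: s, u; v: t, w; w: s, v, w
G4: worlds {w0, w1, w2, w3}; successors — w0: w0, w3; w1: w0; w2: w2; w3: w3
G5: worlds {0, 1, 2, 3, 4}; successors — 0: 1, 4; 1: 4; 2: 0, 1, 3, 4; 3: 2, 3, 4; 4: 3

Frame correspondent (Sahlqvist): forall x forall z (xRz -> exists w (xRw & zRw)) — i.e. a generalized confluence (Geach) condition.
G1: fails — sRt but no w with sRw and tRw.
G2: fails — aRb but no w with aRw and bRw.
G3: fails — tRs but no w* with tRw* and sRw*.
G4: holds.
G5: fails — 0R4 but no w with 0Rw and 4Rw.
Valid on: G4.

G4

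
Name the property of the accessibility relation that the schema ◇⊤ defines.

◇⊤ holds at w iff w has a successor, so frame-validity of ◇⊤ is exactly seriality. Equivalently via □φ → ◇φ:
Suppose □φ→◇φ is valid. At any x set V(φ)=W. Then □φ at x, so ◇φ at x, so x has a successor.

seriality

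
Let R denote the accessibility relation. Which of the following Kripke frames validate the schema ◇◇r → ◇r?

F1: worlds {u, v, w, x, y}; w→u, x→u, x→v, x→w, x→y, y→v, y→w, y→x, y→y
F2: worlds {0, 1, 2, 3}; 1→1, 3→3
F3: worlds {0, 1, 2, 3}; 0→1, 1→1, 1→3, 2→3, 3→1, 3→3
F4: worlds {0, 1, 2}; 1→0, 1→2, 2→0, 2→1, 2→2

Frame correspondent (Sahlqvist): ∀x ∀y ∀z (Rxy ∧ Ryz → Rxz) — i.e. transitivity.
F1: fails — Ryx and Rxu but not Ryu.
F2: ✓.
F3: fails — R01 and R13 but not R03.
F4: fails — R12 and R21 but not R11.
Valid on: F2.

F2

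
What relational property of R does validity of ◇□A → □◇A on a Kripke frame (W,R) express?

convergence

This is the .2 axiom.
Its frame correspondent is convergence — ∀x ∀y ∀z (Rxy ∧ Rxz → ∃w (Ryw ∧ Rzw)).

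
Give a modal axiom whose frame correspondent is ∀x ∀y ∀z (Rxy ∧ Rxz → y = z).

◇r → □r

This is partial functionality; the standard corresponding axiom is CD: ◇r → □r.
Suppose ◇r→□r is valid. Take Rxy, Rxz and set V(r)={y}. Then ◇r at x, so □r at x, so r at z, i.e. z=y.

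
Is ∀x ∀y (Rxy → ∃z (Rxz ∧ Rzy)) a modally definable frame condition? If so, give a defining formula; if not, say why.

This is a Sahlqvist condition; the C4 axiom □□p → □p defines it.
Suppose □□p→□p is valid. Take Rxy and set V(p)={w : xR²w}. Then □□p at x, so □p at x, so p at y, i.e. ∃z(Rxz∧Rzy).

Yes, by □□p → □p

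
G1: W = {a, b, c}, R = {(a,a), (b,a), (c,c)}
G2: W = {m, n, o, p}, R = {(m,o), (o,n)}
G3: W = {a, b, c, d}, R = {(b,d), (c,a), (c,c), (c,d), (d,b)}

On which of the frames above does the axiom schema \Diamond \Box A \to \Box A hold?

This is the axiom for the Euclidean property; its first-order frame correspondent is \forall x \forall y \forall z (Rxy \wedge Rxz \to Ryz).
G1: ✓.
G2: fails — Rmo and Rmo but not Roo.
G3: fails — Rbd and Rbd but not Rdd.

G1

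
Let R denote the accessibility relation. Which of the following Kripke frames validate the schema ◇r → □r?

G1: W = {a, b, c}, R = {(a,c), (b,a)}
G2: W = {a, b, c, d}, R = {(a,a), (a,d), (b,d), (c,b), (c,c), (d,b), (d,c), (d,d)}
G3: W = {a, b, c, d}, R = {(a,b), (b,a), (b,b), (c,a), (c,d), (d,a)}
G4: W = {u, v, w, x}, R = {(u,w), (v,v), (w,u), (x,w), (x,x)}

The schema corresponds to partial functionality: ∀x ∀y ∀z (Rxy ∧ Rxz → y = z).
G1: condition met.
G2: fails — a sees both a and d.
G3: fails — b sees both a and b.
G4: fails — x sees both w and x.
Valid on: G1.

G1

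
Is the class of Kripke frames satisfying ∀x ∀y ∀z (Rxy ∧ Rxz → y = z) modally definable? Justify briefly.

Yes, by ◇r → □r

The condition is partial functionality. A defining modal formula is ◇r → □r.
Suppose ◇r→□r is valid. Take Rxy, Rxz and set V(r)={y}. Then ◇r at x, so □r at x, so r at z, i.e. z=y.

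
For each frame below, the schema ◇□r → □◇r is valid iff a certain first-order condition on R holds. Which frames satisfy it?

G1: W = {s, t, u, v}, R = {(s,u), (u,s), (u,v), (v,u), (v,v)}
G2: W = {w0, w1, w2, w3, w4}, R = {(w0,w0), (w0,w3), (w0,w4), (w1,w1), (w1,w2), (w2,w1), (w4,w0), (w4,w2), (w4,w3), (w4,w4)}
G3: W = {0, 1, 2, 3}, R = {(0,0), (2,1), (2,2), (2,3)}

G1

This is the axiom for convergence; its first-order frame correspondent is ∀x ∀y ∀z (Rxy ∧ Rxz → ∃w (Ryw ∧ Rzw)).
G1: ✓.
G2: fails — Rw0w4 and Rw0w3 but w4 and w3 have no common successor.
G3: fails — R23 and R23 but 3 and 3 have no common successor.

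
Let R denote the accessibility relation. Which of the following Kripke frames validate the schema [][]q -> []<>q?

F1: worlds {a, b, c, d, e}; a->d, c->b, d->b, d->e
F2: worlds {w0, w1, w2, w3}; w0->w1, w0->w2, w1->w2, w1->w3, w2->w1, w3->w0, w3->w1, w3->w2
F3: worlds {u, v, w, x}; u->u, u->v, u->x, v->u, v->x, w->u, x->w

F2, F3

Frame correspondent (Sahlqvist): forall x forall z (xRz -> exists w (x R^2 w & zRw)) — i.e. a generalized confluence (Geach) condition.
F1: fails — cRb but no w with cR²w and bRw.
F2: satisfies the condition.
F3: satisfies the condition.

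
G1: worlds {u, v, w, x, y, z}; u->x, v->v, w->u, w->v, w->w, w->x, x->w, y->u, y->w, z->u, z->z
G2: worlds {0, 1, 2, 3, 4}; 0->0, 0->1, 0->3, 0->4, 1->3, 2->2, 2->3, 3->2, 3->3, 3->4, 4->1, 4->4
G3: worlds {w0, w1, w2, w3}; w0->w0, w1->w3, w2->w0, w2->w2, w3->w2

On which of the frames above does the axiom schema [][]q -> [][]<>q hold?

This is the axiom for a generalized confluence (Geach) condition; its first-order frame correspondent is forall x forall z (x R^2 z -> exists w (x R^2 w & zRw)).
G1: fails — zR²x but no t with zR²t and xRt.
G2: condition met.
G3: condition met.
Valid on: G2, G3.

G2, G3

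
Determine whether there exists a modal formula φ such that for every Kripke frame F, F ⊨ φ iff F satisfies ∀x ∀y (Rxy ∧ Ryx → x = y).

No

If a class were modally definable it would be closed under surjective bounded morphisms (Goldblatt–Thomason).
The 4-cycle (worlds w0,w1,w2,w3 with w0→w1→w2→w3→w0) is antisymmetric. Sending even-indexed worlds to • and odd-indexed worlds to ∘ is a surjective bounded morphism onto the two-world frame with •↔∘, which is not antisymmetric.
So the class is not modally definable.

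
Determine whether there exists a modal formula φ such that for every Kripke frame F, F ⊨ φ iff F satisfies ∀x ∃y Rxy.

The condition is seriality. A defining modal formula is □q → ◇q.

Yes, by □q → ◇q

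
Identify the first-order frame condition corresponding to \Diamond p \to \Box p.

Suppose ◇p→□p is valid. Take Rxy, Rxz and set V(p)={y}. Then ◇p at x, so □p at x, so p at z, i.e. z=y.

partial functionality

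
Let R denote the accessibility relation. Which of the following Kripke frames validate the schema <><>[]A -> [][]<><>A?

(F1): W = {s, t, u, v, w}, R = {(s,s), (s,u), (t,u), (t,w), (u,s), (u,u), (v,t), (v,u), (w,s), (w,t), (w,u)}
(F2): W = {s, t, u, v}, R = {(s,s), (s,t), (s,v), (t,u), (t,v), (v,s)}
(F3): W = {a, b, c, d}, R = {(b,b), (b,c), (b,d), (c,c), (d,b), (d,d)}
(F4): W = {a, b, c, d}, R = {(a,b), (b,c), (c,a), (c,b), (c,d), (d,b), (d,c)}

(F1)

This is the axiom for a generalized confluence (Geach) condition; its first-order frame correspondent is forall x forall y forall z ((x R^2 y & x R^2 z) -> exists w (yRw & z R^2 w)).
(F1): condition met.
(F2): fails — sR²s, sR²u but no w with sRw and uR²w.
(F3): fails — bR²d, bR²c but no w with dRw and cR²w.
(F4): fails — bR²a, bR²a but no w with aRw and aR²w.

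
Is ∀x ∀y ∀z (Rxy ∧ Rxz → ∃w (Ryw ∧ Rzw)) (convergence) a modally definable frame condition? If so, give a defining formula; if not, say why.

Yes, by ◇□q → □◇q

The condition is convergence. A defining modal formula is ◇□q → □◇q.
Suppose ◇□q→□◇q is valid. Take Rxy, Rxz and set V(q)={w : Ryw}. Then □q at y so ◇□q at x, so □◇q at x, so ◇q at z, giving w with Rzw and Ryw.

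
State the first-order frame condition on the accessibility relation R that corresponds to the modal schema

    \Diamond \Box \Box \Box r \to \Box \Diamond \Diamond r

This is a Sahlqvist (Geach-type) schema ◇^1□^3r → □^1◇^2r.
Minimal-valuation argument: fix x; take any y with xR^1y and any z with xR^1z. Set V(r) to the set of worlds R-reachable from y in exactly 3 steps. Then □^3r holds at y, so the antecedent holds at x; validity forces ◇^2r at z, giving a w with zR^2w and yR^3w.
First-order correspondent: \forall x \forall y \forall z ((xRy \wedge xRz) \to \exists w (y R^3 w \wedge z R^2 w)).

\forall x \forall y \forall z ((xRy \wedge xRz) \to \exists w (y R^3 w \wedge z R^2 w))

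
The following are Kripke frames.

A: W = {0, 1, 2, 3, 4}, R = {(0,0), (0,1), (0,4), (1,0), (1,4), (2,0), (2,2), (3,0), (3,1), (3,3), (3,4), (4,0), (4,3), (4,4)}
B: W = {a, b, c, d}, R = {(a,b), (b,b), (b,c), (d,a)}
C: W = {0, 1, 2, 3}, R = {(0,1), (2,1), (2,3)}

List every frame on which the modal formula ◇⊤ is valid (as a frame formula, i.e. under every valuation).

Frame correspondent (Sahlqvist): ∀x ∃y Rxy — i.e. seriality.
A: condition met.
B: fails — world c has no successor.
C: fails — world 1 has no successor.

A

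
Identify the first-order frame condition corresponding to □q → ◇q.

seriality

This is the D axiom.
It corresponds to seriality: ∀x ∃y Rxy.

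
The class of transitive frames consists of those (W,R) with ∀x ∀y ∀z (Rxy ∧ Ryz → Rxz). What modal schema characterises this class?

A defining formula is □s → □□s (the 4 axiom).
Suppose □s→□□s is valid. Take Rxy, Ryz and set V(s)={w : Rxw}. Then □s at x, so □□s at x, so □s at y, so s at z, i.e. Rxz.

□s → □□s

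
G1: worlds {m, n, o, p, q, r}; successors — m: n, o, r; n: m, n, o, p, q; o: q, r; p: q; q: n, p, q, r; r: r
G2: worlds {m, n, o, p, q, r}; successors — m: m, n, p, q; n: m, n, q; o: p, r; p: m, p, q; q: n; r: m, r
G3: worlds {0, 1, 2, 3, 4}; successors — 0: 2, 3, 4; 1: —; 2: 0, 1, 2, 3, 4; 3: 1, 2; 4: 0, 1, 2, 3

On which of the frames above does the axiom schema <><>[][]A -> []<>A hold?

G2

Frame correspondent (Sahlqvist): forall x forall y forall z ((x R^2 y & xRz) -> exists w (y R^2 w & zRw)) — i.e. a generalized confluence (Geach) condition.
G1: fails — mR²r, mRn but no w with rR²w and nRw.
G2: holds.
G3: fails — 0R²1, 0R2 but no w with 1R²w and 2Rw.
Valid on: G2.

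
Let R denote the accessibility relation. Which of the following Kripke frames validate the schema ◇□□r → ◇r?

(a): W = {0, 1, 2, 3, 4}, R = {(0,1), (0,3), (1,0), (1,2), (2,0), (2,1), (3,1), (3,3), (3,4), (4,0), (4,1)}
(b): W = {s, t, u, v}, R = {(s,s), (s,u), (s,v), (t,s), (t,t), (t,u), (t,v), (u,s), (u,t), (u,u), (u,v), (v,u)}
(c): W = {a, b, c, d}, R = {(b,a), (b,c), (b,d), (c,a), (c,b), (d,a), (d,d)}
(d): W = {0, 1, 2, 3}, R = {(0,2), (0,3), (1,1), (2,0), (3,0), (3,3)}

(a), (b), (d)

Frame correspondent (Sahlqvist): ∀x ∀y (xRy → ∃w (yR²w ∧ xRw)) — i.e. a generalized confluence (Geach) condition.
(a): holds.
(b): holds.
(c): fails — bRa but no w with aR²w and bRw.
(d): holds.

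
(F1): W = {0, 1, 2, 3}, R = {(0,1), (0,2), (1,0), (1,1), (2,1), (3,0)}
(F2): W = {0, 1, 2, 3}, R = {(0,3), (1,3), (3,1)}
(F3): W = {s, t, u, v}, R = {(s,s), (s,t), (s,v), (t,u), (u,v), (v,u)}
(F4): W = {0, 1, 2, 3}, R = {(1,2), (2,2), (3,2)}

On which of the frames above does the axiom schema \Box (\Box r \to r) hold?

(F4)

Frame correspondent (Sahlqvist): \forall x \forall y (Rxy \to Ryy) — i.e. shift-reflexivity.
(F1): fails — R10 but not R00.
(F2): fails — R31 but not R11.
(F3): fails — Ruv but not Rvv.
(F4): ✓.
Valid on: (F4).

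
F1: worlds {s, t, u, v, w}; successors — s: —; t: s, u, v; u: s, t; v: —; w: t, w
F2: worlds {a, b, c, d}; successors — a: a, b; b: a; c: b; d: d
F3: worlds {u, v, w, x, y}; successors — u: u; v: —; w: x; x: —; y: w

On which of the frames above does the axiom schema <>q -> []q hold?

F3

The schema corresponds to partial functionality: forall x forall y forall z (Rxy & Rxz -> y = z).
F1: fails — t sees both s and u.
F2: fails — a sees both a and b.
F3: satisfies the condition.
Valid on: F3.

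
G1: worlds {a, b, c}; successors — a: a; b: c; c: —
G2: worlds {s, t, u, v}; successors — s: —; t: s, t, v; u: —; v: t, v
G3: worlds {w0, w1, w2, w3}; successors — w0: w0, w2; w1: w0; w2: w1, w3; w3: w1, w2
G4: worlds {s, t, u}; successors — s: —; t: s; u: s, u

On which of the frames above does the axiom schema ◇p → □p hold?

The schema corresponds to partial functionality: ∀x ∀y ∀z (Rxy ∧ Rxz → y = z).
G1: condition met.
G2: fails — t sees both s and t.
G3: fails — w0 sees both w0 and w2.
G4: fails — u sees both s and u.
Valid on: G1.

G1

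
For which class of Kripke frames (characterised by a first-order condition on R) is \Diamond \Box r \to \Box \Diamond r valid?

Convergence

This is the .2 axiom.
It corresponds to convergence: \forall x \forall y \forall z (Rxy \wedge Rxz \to \exists w (Ryw \wedge Rzw)).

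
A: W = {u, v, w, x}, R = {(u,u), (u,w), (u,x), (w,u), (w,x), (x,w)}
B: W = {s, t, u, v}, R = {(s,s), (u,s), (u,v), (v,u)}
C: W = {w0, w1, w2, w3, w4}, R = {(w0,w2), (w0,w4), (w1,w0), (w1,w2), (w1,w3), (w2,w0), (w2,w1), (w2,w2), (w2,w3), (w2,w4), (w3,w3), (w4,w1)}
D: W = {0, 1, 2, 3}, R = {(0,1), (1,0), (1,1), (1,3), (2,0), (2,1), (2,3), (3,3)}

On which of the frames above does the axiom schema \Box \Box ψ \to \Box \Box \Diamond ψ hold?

Frame correspondent (Sahlqvist): \forall x \forall z (x R^2 z \to \exists w (x R^2 w \wedge zRw)) — i.e. a generalized confluence (Geach) condition.
A: fails — xR²x but no t with xR²t and xRt.
B: fails — vR²v but no w with vR²w and vRw.
C: condition met.
D: condition met.
Valid on: C, D.

C, D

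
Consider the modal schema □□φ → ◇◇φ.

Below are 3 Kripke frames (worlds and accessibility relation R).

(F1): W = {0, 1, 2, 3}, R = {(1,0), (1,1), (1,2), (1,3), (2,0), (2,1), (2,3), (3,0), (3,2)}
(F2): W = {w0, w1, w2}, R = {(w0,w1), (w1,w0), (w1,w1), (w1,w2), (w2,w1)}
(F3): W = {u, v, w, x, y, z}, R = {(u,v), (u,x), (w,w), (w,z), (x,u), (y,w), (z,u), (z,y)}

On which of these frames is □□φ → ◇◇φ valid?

(F2)

The schema corresponds to a generalized confluence (Geach) condition: ∀x ∃w (xR²w ∧ xR²w).
(F1): fails — at 0 but no w with 0R²w and 0R²w.
(F2): satisfies the condition.
(F3): fails — at v but no t with vR²t and vR²t.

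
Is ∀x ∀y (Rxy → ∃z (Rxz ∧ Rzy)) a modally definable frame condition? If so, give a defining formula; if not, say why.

Yes: it is density, defined by the C4 schema □□p → □p.

Definable; □□p → □p defines it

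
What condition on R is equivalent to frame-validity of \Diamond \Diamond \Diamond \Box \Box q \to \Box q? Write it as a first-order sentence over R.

This is a Sahlqvist (Geach-type) schema ◇^3□^2q → □^1◇^0q.
First-order correspondent: \forall x \forall y \forall z ((x R^3 y \wedge xRz) \to \exists w (y R^2 w \wedge z = w)).

\forall x \forall y \forall z ((x R^3 y \wedge xRz) \to \exists w (y R^2 w \wedge z = w))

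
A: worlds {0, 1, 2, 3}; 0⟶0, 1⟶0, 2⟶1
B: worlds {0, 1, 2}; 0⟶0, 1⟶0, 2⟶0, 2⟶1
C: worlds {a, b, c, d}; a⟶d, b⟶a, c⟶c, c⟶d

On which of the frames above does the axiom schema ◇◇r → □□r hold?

The schema corresponds to a generalized confluence (Geach) condition: ∀x ∀y ∀z ((xR²y ∧ xR²z) → ∃w (y = w ∧ z = w)).
A: holds.
B: holds.
C: fails — cR²c, cR²d but c ≠ d.
Valid on: A, B.

A, B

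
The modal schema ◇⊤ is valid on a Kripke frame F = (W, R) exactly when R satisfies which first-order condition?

This is a form of the D axiom.
Its frame correspondent is seriality — ∀x ∃y Rxy.

seriality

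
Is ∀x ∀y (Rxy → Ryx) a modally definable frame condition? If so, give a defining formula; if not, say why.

Definable; q → □◇q defines it

The condition is symmetry. A defining modal formula is q → □◇q.
Suppose q→□◇q is valid. Take Rxy and set V(q)={x}. Then q at x, so □◇q at x, so ◇q at y, so some z with Ryz has q; z=x, i.e. Ryx.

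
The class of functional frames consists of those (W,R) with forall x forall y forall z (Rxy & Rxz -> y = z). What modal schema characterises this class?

This is partial functionality; the standard corresponding axiom is CD: ◇p → □p.
Suppose ◇p→□p is valid. Take Rxy, Rxz and set V(p)={y}. Then ◇p at x, so □p at x, so p at z, i.e. z=y.

◇p → □p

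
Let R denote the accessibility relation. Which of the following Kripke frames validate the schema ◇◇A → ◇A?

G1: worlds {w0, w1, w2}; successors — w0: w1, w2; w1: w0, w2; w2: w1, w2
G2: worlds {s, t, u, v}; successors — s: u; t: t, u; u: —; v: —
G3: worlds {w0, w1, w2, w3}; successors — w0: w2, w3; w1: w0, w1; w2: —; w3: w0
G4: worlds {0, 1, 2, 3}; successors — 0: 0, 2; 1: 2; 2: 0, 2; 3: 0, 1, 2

G2

Frame correspondent (Sahlqvist): ∀x ∀y ∀z (Rxy ∧ Ryz → Rxz) — i.e. transitivity.
G1: fails — Rw1w2 and Rw2w1 but not Rw1w1.
G2: ✓.
G3: fails — Rw1w0 and Rw0w2 but not Rw1w2.
G4: fails — R12 and R20 but not R10.
Valid on: G2.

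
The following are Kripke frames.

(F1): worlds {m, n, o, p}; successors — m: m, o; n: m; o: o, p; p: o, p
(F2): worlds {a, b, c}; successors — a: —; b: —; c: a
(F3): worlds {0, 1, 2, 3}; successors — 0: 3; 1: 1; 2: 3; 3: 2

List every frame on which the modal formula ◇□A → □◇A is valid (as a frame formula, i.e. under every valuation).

(F1), (F3)

The schema corresponds to convergence: ∀x ∀y ∀z (Rxy ∧ Rxz → ∃w (Ryw ∧ Rzw)).
(F1): satisfies the condition.
(F2): fails — Rca and Rca but a and a have no common successor.
(F3): satisfies the condition.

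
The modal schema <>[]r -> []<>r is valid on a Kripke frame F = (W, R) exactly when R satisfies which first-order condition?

Convergence

Suppose ◇□r→□◇r is valid. Take Rxy, Rxz and set V(r)={w : Ryw}. Then □r at y so ◇□r at x, so □◇r at x, so ◇r at z, giving w with Rzw and Ryw.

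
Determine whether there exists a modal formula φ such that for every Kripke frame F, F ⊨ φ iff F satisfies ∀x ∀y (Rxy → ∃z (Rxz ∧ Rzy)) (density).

Yes: it is density, defined by the C4 schema □□r → □r.
Suppose □□r→□r is valid. Take Rxy and set V(r)={w : xR²w}. Then □□r at x, so □r at x, so r at y, i.e. ∃z(Rxz∧Rzy).

Yes — defined by □□r → □r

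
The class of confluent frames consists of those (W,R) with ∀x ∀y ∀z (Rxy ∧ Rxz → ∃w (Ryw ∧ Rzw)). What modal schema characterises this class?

◇□r → □◇r

The condition is convergence. The .2 schema ◇□r → □◇r defines it.
Suppose ◇□r→□◇r is valid. Take Rxy, Rxz and set V(r)={w : Ryw}. Then □r at y so ◇□r at x, so □◇r at x, so ◇r at z, giving w with Rzw and Ryw.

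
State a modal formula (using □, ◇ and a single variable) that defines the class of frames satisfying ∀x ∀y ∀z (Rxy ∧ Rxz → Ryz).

◇q → □◇q

This is the Euclidean property; the standard corresponding axiom is 5: ◇q → □◇q.
Suppose ◇q→□◇q is valid. Take Rxy, Rxz and set V(q)={y}. Then ◇q at x, so □◇q at x, so ◇q at z, so some w with Rzw has q; w=y, i.e. Rzy. By symmetry of the argument, Ryz.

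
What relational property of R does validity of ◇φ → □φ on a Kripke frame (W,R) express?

Suppose ◇φ→□φ is valid. Take Rxy, Rxz and set V(φ)={y}. Then ◇φ at x, so □φ at x, so φ at z, i.e. z=y.

Partial functionality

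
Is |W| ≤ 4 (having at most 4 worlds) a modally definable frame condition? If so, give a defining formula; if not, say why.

No

Any modally definable frame class is closed under disjoint unions.
Any modal formula valid on each of 5 disjoint one-world frames is valid on their disjoint union (validity is preserved under disjoint unions). Each one-world frame has |W|=1≤4, but the union has |W|=5.
So no modal formula (or set of formulas) defines exactly the |W|≤4 frames.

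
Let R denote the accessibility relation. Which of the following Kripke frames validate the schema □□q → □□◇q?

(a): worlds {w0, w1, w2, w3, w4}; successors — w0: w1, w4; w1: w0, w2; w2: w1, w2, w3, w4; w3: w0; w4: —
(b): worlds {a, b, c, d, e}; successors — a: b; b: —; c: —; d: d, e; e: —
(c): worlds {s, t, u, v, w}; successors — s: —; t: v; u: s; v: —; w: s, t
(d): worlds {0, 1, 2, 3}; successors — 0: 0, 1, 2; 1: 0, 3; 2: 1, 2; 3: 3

(d)

Frame correspondent (Sahlqvist): ∀x ∀z (xR²z → ∃w (xR²w ∧ zRw)) — i.e. a generalized confluence (Geach) condition.
(a): fails — w0R²w0 but no w with w0R²w and w0Rw.
(b): fails — dR²e but no w with dR²w and eRw.
(c): fails — wR²v but no w* with wR²w* and vRw*.
(d): ✓.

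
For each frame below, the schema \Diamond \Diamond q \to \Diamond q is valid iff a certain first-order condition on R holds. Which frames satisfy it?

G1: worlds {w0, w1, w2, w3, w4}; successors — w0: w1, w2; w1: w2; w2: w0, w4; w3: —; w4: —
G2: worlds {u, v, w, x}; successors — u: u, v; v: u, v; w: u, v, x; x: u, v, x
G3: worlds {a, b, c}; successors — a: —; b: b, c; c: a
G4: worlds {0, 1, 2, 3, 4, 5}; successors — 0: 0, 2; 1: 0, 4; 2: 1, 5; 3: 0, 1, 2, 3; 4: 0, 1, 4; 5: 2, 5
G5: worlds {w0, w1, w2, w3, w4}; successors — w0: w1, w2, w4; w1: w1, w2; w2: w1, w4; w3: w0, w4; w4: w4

Frame correspondent (Sahlqvist): \forall x \forall y \forall z (Rxy \wedge Ryz \to Rxz) — i.e. transitivity.
G1: fails — Rw1w2 and Rw2w4 but not Rw1w4.
G2: holds.
G3: fails — Rbc and Rca but not Rba.
G4: fails — R10 and R02 but not R12.
G5: fails — Rw1w2 and Rw2w4 but not Rw1w4.

G2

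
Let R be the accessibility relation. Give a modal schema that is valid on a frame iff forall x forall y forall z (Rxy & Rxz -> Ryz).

A defining formula is ◇s → □◇s (the 5 axiom).
Suppose ◇s→□◇s is valid. Take Rxy, Rxz and set V(s)={y}. Then ◇s at x, so □◇s at x, so ◇s at z, so some w with Rzw has s; w=y, i.e. Rzy. By symmetry of the argument, Ryz.

◇s → □◇s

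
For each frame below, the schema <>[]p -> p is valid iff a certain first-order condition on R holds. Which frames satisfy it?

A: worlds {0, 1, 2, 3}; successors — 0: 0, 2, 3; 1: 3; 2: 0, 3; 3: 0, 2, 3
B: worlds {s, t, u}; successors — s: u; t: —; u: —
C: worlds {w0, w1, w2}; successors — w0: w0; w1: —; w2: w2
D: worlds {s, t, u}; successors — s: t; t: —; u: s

C

The schema corresponds to symmetry: forall x forall y (Rxy -> Ryx).
A: fails — R13 but not R31.
B: fails — Rsu but not Rus.
C: ✓.
D: fails — Rus but not Rsu.
Valid on: C.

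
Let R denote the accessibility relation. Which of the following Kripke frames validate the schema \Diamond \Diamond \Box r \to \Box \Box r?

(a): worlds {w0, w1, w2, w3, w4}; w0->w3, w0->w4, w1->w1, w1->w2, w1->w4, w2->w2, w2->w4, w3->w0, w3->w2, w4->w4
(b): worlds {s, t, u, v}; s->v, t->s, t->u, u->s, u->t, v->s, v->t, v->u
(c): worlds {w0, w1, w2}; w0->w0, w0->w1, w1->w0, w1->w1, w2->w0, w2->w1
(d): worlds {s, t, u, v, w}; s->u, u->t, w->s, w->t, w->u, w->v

(c)

The schema corresponds to a generalized confluence (Geach) condition: \forall x \forall y \forall z ((x R^2 y \wedge x R^2 z) \to \exists w (yRw \wedge z = w)).
(a): fails — w0R²w0, w0R²w0 but no w with w0Rw and w0=w.
(b): fails — sR²s, sR²s but no w with sRw and s=w.
(c): holds.
(d): fails — sR²t, sR²t but no w* with tRw* and t=w*.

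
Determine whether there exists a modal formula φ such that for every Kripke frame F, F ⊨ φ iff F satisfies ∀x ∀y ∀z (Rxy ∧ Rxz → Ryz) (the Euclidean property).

This is a Sahlqvist condition; the 5 axiom ◇p → □◇p defines it.
Suppose ◇p→□◇p is valid. Take Rxy, Rxz and set V(p)={y}. Then ◇p at x, so □◇p at x, so ◇p at z, so some w with Rzw has p; w=y, i.e. Rzy. By symmetry of the argument, Ryz.

Yes — defined by ◇p → □◇p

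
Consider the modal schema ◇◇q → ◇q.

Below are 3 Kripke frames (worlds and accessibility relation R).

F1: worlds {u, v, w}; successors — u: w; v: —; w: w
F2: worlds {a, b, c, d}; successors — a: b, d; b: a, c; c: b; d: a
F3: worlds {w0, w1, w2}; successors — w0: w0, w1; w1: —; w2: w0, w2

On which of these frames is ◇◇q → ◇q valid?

F1

The schema corresponds to transitivity: ∀x ∀y ∀z (Rxy ∧ Ryz → Rxz).
F1: condition met.
F2: fails — Rbc and Rcb but not Rbb.
F3: fails — Rw2w0 and Rw0w1 but not Rw2w1.
Valid on: F1.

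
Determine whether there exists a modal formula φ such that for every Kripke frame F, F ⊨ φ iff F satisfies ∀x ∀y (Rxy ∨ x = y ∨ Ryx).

Any modally definable frame class is closed under disjoint unions.
Take 3 disjoint single-world reflexive frames: each is trivially connected, but their disjoint union has 3 worlds with no edge between distinct components, so it is not connected.
So no modal formula (or set of formulas) defines exactly the connected frames.

No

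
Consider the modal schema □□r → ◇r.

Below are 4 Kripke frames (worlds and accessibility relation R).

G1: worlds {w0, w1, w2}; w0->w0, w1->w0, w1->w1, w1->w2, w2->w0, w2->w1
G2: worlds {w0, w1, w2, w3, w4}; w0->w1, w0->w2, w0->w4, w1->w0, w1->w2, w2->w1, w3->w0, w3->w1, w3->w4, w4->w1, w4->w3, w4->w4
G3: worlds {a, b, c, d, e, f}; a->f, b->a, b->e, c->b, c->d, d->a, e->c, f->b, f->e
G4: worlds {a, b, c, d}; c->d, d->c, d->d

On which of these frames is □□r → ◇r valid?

G1

The schema corresponds to a generalized confluence (Geach) condition: ∀x ∃w (xR²w ∧ xRw).
G1: satisfies the condition.
G2: fails — at w2 but no w with w2R²w and w2Rw.
G3: fails — at a but no w with aR²w and aRw.
G4: fails — at a but no w with aR²w and aRw.
Valid on: G1.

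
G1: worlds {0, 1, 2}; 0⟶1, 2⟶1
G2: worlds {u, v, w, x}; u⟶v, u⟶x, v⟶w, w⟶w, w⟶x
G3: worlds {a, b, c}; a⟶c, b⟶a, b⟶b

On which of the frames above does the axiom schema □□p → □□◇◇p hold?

This is the axiom for a generalized confluence (Geach) condition; its first-order frame correspondent is ∀x ∀z (xR²z → ∃w (xR²w ∧ zR²w)).
G1: ✓.
G2: fails — vR²x but no t with vR²t and xR²t.
G3: fails — bR²a but no w with bR²w and aR²w.

G1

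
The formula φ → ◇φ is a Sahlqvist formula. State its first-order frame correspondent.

Equivalently (dual form): □φ → φ.
Suppose □φ→φ is valid. At any x set V(φ)={w : Rxw}. Then □φ holds at x, so φ holds at x, i.e. Rxx.

Reflexivity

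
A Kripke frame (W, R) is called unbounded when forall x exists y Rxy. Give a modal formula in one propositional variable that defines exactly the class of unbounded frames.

□s → ◇s

A defining formula is □s → ◇s (the D axiom).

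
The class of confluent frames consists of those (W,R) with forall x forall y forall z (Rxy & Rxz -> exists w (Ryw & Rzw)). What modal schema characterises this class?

◇□s → □◇s

A defining formula is ◇□s → □◇s (the .2 axiom).
Suppose ◇□s→□◇s is valid. Take Rxy, Rxz and set V(s)={w : Ryw}. Then □s at y so ◇□s at x, so □◇s at x, so ◇s at z, giving w with Rzw and Ryw.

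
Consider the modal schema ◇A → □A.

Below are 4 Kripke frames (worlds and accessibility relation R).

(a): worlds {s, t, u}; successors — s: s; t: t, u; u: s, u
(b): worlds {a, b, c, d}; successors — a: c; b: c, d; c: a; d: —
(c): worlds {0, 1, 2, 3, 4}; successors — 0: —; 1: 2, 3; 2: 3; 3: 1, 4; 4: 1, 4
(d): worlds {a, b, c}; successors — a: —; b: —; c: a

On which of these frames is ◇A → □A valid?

This is the axiom for partial functionality; its first-order frame correspondent is ∀x ∀y ∀z (Rxy ∧ Rxz → y = z).
(a): fails — t sees both t and u.
(b): fails — b sees both c and d.
(c): fails — 1 sees both 2 and 3.
(d): condition met.

(d)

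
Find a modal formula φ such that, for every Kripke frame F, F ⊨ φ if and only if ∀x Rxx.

The condition is reflexivity. The T schema □ψ → ψ defines it.
Suppose □ψ→ψ is valid. At any x set V(ψ)={w : Rxw}. Then □ψ holds at x, so ψ holds at x, i.e. Rxx.

□ψ → ψ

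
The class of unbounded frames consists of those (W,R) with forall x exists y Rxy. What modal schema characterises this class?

This is seriality; the standard corresponding axiom is D: □s → ◇s.
Suppose □s→◇s is valid. At any x set V(s)=W. Then □s at x, so ◇s at x, so x has a successor.

□s → ◇s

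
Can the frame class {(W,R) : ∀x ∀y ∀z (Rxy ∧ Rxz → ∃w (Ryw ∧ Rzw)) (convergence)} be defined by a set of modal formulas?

Definable; ◇□r → □◇r defines it

The condition is convergence. A defining modal formula is ◇□r → □◇r.
Suppose ◇□r→□◇r is valid. Take Rxy, Rxz and set V(r)={w : Ryw}. Then □r at y so ◇□r at x, so □◇r at x, so ◇r at z, giving w with Rzw and Ryw.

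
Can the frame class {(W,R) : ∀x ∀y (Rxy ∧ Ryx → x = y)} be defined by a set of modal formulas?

No — not modally definable

If a class were modally definable it would be closed under surjective bounded morphisms (Goldblatt–Thomason).
The 4-cycle (worlds a,b,c,d with a→b→c→d→a) is antisymmetric. Sending even-indexed worlds to s and odd-indexed worlds to t is a surjective bounded morphism onto the two-world frame with s↔t, which is not antisymmetric.
So the class is not modally definable.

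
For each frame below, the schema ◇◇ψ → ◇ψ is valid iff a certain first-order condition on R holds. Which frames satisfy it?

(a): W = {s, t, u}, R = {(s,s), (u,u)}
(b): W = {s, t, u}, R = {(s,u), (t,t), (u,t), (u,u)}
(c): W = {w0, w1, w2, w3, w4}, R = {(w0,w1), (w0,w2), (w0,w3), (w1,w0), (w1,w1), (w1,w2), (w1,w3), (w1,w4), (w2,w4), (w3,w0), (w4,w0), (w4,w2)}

The schema corresponds to transitivity: ∀x ∀y ∀z (Rxy ∧ Ryz → Rxz).
(a): satisfies the condition.
(b): fails — Rsu and Rut but not Rst.
(c): fails — Rw2w4 and Rw4w2 but not Rw2w2.

(a)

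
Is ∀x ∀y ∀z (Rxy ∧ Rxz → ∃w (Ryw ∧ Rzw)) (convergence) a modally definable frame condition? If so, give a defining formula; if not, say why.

Yes, by ◇□q → □◇q

This is a Sahlqvist condition; the .2 axiom ◇□q → □◇q defines it.
Suppose ◇□q→□◇q is valid. Take Rxy, Rxz and set V(q)={w : Ryw}. Then □q at y so ◇□q at x, so □◇q at x, so ◇q at z, giving w with Rzw and Ryw.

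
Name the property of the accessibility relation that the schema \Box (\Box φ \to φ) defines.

Shift-reflexivity

Suppose □(□φ→φ) is valid. Take Rxy and set V(φ)={w : Ryw}. Then at y, □φ holds; since □(□φ→φ) at x, □φ→φ at y, so φ at y, i.e. Ryy.
Conversely, on a frame with shift-reflexivity the schema holds at every world under every valuation.
So the correspondent is shift-reflexivity.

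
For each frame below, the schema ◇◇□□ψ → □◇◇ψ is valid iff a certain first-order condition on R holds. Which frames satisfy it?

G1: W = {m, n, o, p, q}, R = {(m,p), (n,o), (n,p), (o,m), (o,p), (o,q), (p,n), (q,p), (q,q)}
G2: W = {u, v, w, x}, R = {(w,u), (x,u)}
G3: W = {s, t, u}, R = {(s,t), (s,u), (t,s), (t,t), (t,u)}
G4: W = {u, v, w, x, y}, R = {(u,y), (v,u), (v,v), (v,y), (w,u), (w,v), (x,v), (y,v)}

G2, G4

Frame correspondent (Sahlqvist): ∀x ∀y ∀z ((xR²y ∧ xRz) → ∃w (yR²w ∧ zR²w)) — i.e. a generalized confluence (Geach) condition.
G1: fails — nR²m, nRp but no w with mR²w and pR²w.
G2: satisfies the condition.
G3: fails — sR²s, sRu but no w with sR²w and uR²w.
G4: satisfies the condition.
Valid on: G2, G4.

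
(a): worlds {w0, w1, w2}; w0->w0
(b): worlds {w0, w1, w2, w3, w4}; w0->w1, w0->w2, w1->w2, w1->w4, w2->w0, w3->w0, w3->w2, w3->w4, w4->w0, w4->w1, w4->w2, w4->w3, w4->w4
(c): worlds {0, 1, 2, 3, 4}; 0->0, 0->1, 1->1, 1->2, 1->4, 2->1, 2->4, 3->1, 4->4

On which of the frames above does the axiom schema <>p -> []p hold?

(a)

The schema corresponds to partial functionality: forall x forall y forall z (Rxy & Rxz -> y = z).
(a): holds.
(b): fails — w0 sees both w1 and w2.
(c): fails — 0 sees both 0 and 1.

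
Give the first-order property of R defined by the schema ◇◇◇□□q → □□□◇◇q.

This is a Sahlqvist (Geach-type) schema ◇^3□^2q → □^3◇^2q.
Minimal-valuation argument: fix x; take any y with xR^3y and any z with xR^3z. Set V(q) to the set of worlds R-reachable from y in exactly 2 steps. Then □^2q holds at y, so the antecedent holds at x; validity forces ◇^2q at z, giving a w with zR^2w and yR^2w.
First-order correspondent: ∀x ∀y ∀z ((xR³y ∧ xR³z) → ∃w (yR²w ∧ zR²w)).

∀x ∀y ∀z ((xR³y ∧ xR³z) → ∃w (yR²w ∧ zR²w))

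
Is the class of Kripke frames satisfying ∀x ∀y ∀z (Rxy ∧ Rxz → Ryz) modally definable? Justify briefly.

Yes: it is the Euclidean property, defined by the 5 schema ◇r → □◇r.

Yes — defined by ◇r → □◇r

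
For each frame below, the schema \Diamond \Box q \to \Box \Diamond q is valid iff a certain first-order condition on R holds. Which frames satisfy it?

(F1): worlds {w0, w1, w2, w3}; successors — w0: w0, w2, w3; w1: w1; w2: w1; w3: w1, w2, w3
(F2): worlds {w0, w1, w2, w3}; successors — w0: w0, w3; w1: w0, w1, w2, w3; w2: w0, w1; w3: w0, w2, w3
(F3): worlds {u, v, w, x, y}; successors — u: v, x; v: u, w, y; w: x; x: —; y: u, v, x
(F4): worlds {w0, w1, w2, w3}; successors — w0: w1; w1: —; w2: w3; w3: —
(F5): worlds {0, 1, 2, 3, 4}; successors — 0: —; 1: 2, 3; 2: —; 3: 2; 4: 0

(F2)

This is the axiom for convergence; its first-order frame correspondent is \forall x \forall y \forall z (Rxy \wedge Rxz \to \exists w (Ryw \wedge Rzw)).
(F1): fails — Rw0w2 and Rw0w0 but w2 and w0 have no common successor.
(F2): ✓.
(F3): fails — Ruv and Rux but v and x have no common successor.
(F4): fails — Rw0w1 and Rw0w1 but w1 and w1 have no common successor.
(F5): fails — R12 and R12 but 2 and 2 have no common successor.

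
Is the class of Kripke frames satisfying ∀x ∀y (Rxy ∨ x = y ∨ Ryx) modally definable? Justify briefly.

No — not modally definable

Modal frame validity is preserved under disjoint unions.
Take 4 disjoint single-world reflexive frames: each is trivially connected, but their disjoint union has 4 worlds with no edge between distinct components, so it is not connected.
So the class is not modally definable.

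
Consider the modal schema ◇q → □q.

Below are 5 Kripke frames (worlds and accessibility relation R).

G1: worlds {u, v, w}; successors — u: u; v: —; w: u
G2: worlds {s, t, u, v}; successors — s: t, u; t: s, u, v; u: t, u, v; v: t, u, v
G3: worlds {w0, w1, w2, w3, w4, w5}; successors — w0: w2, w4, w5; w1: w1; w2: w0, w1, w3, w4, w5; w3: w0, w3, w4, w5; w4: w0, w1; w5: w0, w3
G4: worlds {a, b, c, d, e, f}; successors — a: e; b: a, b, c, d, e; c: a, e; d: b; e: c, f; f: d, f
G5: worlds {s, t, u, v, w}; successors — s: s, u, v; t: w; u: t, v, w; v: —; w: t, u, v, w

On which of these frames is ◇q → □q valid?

The schema corresponds to partial functionality: ∀x ∀y ∀z (Rxy ∧ Rxz → y = z).
G1: holds.
G2: fails — s sees both t and u.
G3: fails — w0 sees both w2 and w4.
G4: fails — b sees both a and b.
G5: fails — s sees both s and u.

G1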